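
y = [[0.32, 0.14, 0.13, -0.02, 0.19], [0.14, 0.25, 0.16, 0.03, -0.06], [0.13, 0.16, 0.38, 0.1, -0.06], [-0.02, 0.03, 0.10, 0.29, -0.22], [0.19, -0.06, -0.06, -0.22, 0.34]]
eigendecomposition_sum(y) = [[0.28, 0.14, 0.17, -0.08, 0.19], [0.14, 0.07, 0.09, -0.04, 0.1], [0.17, 0.09, 0.1, -0.05, 0.12], [-0.08, -0.04, -0.05, 0.03, -0.06], [0.19, 0.1, 0.12, -0.06, 0.13]] + [[0.00, 0.00, 0.01, 0.01, -0.01], [0.00, 0.08, 0.13, 0.12, -0.12], [0.01, 0.13, 0.19, 0.19, -0.19], [0.01, 0.12, 0.19, 0.18, -0.18], [-0.01, -0.12, -0.19, -0.18, 0.19]] + [[0.0,-0.00,-0.00,-0.00,-0.0], [-0.0,0.00,0.0,0.0,0.00], [-0.0,0.0,0.0,0.0,0.0], [-0.00,0.0,0.00,0.0,0.0], [-0.0,0.00,0.0,0.0,0.00]] + [[0.03, -0.03, -0.02, 0.05, 0.01], [-0.03, 0.03, 0.02, -0.05, -0.01], [-0.02, 0.02, 0.01, -0.03, -0.01], [0.05, -0.05, -0.03, 0.09, 0.02], [0.01, -0.01, -0.01, 0.02, 0.01]] + [[0.01, 0.03, -0.03, 0.00, -0.01], [0.03, 0.06, -0.07, 0.01, -0.02], [-0.03, -0.07, 0.08, -0.01, 0.02], [0.00, 0.01, -0.01, 0.0, -0.0], [-0.01, -0.02, 0.02, -0.0, 0.01]]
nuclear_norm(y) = 1.58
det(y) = 0.00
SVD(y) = [[-0.02, 0.67, -0.45, -0.26, -0.53],[-0.35, 0.35, 0.44, -0.63, 0.40],[-0.55, 0.41, 0.23, 0.69, 0.01],[-0.52, -0.2, -0.72, -0.07, 0.40],[0.55, 0.47, -0.20, 0.21, 0.63]] @ diag([0.643273344919303, 0.6105419943243056, 0.1678505093635935, 0.1563980009808157, 0.0019361504119821066]) @ [[-0.02, -0.35, -0.55, -0.52, 0.55], [0.67, 0.35, 0.41, -0.2, 0.47], [-0.45, 0.44, 0.23, -0.72, -0.2], [-0.26, -0.63, 0.69, -0.07, 0.21], [-0.53, 0.4, 0.01, 0.4, 0.63]]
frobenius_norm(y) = 0.92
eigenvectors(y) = [[0.67, -0.02, -0.53, 0.45, -0.26], [0.35, -0.35, 0.4, -0.44, -0.63], [0.41, -0.55, 0.01, -0.23, 0.69], [-0.20, -0.52, 0.4, 0.72, -0.07], [0.47, 0.55, 0.63, 0.20, 0.21]]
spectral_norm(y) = 0.64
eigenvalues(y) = [0.61, 0.64, 0.0, 0.17, 0.16]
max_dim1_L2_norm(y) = 0.46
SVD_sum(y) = [[0.0, 0.0, 0.01, 0.01, -0.01],[0.0, 0.08, 0.13, 0.12, -0.12],[0.01, 0.13, 0.19, 0.19, -0.19],[0.01, 0.12, 0.19, 0.18, -0.18],[-0.01, -0.12, -0.19, -0.18, 0.19]] + [[0.28, 0.14, 0.17, -0.08, 0.19],[0.14, 0.07, 0.09, -0.04, 0.10],[0.17, 0.09, 0.10, -0.05, 0.12],[-0.08, -0.04, -0.05, 0.03, -0.06],[0.19, 0.10, 0.12, -0.06, 0.13]] + [[0.03,-0.03,-0.02,0.05,0.01], [-0.03,0.03,0.02,-0.05,-0.01], [-0.02,0.02,0.01,-0.03,-0.01], [0.05,-0.05,-0.03,0.09,0.02], [0.01,-0.01,-0.01,0.02,0.01]] + [[0.01, 0.03, -0.03, 0.00, -0.01], [0.03, 0.06, -0.07, 0.01, -0.02], [-0.03, -0.07, 0.08, -0.01, 0.02], [0.00, 0.01, -0.01, 0.0, -0.00], [-0.01, -0.02, 0.02, -0.0, 0.01]] + [[0.0, -0.00, -0.0, -0.00, -0.00], [-0.00, 0.0, 0.00, 0.00, 0.00], [-0.0, 0.00, 0.0, 0.0, 0.00], [-0.0, 0.00, 0.00, 0.0, 0.0], [-0.0, 0.0, 0.00, 0.00, 0.0]]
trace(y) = 1.58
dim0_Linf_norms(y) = [0.32, 0.25, 0.38, 0.29, 0.34]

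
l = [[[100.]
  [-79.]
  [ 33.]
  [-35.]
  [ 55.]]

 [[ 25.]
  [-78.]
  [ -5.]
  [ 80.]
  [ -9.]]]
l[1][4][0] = -9.0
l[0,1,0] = -79.0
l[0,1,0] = -79.0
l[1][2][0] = -5.0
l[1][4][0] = -9.0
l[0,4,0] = 55.0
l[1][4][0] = -9.0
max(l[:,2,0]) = 33.0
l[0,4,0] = 55.0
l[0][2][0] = 33.0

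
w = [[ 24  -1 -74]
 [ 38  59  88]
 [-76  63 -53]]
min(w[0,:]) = -74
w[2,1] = 63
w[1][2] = 88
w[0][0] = 24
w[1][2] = 88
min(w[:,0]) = -76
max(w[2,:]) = 63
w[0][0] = 24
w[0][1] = -1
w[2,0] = -76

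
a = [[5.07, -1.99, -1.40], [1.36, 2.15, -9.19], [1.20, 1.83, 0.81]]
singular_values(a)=[9.73, 5.29, 2.3]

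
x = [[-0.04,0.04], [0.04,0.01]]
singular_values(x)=[0.06, 0.03]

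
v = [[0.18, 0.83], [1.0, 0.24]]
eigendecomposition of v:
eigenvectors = [[-0.69, -0.66],[0.73, -0.75]]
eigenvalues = [-0.7, 1.12]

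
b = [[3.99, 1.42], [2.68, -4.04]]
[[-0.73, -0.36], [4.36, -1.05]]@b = [[-3.88, 0.42], [14.58, 10.43]]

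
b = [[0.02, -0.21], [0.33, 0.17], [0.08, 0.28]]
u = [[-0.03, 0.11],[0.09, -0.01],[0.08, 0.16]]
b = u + [[0.05, -0.32], [0.24, 0.18], [0.0, 0.12]]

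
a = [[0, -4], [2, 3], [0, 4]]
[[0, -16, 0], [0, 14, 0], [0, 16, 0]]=a@[[0, 1, 0], [0, 4, 0]]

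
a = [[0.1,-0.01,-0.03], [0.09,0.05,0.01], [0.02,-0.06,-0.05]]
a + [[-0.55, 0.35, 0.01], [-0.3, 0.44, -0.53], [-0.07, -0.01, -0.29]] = [[-0.45, 0.34, -0.02], [-0.21, 0.49, -0.52], [-0.05, -0.07, -0.34]]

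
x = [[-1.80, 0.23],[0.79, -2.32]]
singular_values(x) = [2.65, 1.51]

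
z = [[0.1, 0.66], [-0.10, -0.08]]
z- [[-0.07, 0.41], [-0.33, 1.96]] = [[0.17,0.25], [0.23,-2.04]]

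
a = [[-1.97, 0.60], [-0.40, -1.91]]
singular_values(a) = [2.11, 1.9]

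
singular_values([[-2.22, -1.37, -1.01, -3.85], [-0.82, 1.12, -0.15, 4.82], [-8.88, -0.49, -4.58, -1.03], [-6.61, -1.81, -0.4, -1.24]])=[12.38, 6.17, 2.52, 0.17]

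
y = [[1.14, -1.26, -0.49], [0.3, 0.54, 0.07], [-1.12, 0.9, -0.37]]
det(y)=-0.769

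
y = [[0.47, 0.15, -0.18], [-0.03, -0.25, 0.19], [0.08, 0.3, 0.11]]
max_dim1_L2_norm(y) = 0.53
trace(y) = 0.33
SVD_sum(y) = [[0.38,0.28,-0.17], [-0.17,-0.13,0.07], [0.15,0.11,-0.06]] + [[0.08, -0.13, -0.04], [0.07, -0.12, -0.04], [-0.12, 0.2, 0.07]] + [[0.01,  -0.0,  0.03],[0.07,  -0.01,  0.15],[0.05,  -0.01,  0.11]]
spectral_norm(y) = 0.58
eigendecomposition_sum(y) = [[0.01, 0.09, -0.03], [-0.02, -0.29, 0.11], [0.01, 0.17, -0.07]] + [[0.51, -0.02, -0.31], [0.02, -0.00, -0.01], [0.15, -0.01, -0.09]] + [[-0.05, 0.08, 0.16], [-0.03, 0.04, 0.09], [-0.08, 0.13, 0.27]]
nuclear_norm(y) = 1.11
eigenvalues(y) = [-0.35, 0.42, 0.26]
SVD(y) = [[-0.86, -0.49, 0.15],  [0.39, -0.44, 0.81],  [-0.33, 0.75, 0.57]] @ diag([0.5817849085926308, 0.3178513788907507, 0.2104680998895385]) @ [[-0.76, -0.56, 0.33],[-0.49, 0.83, 0.27],[0.43, -0.05, 0.90]]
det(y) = -0.04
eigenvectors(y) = [[-0.26, 0.96, 0.51],[0.83, 0.04, 0.27],[-0.49, 0.28, 0.82]]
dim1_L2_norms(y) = [0.53, 0.32, 0.33]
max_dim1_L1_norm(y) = 0.8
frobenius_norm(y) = 0.70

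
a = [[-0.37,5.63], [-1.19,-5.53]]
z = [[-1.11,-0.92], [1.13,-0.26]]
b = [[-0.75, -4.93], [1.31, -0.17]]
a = z @ b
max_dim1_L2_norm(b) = 4.99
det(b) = 6.59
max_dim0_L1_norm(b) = 5.1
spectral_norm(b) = 4.99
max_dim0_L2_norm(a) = 7.89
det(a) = 8.75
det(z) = 1.33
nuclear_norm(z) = 2.47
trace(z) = -1.37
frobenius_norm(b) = 5.16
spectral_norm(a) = 7.91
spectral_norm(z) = 1.67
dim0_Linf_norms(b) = [1.31, 4.93]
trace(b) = -0.92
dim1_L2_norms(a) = [5.64, 5.66]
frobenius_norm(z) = 1.85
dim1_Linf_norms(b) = [4.93, 1.31]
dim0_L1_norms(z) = [2.24, 1.18]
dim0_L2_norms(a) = [1.25, 7.89]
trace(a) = -5.90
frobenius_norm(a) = 7.99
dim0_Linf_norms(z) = [1.13, 0.92]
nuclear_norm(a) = 9.02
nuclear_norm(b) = 6.31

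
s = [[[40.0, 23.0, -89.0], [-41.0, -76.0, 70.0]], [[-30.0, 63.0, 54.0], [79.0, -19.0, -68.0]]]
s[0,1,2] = 70.0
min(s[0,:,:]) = -89.0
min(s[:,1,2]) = -68.0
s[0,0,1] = 23.0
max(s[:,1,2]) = 70.0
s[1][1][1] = -19.0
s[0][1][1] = -76.0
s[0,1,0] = -41.0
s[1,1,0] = 79.0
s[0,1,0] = -41.0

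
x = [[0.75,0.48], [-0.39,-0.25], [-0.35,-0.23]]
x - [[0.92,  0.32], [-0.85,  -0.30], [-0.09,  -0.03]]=[[-0.17,0.16], [0.46,0.05], [-0.26,-0.2]]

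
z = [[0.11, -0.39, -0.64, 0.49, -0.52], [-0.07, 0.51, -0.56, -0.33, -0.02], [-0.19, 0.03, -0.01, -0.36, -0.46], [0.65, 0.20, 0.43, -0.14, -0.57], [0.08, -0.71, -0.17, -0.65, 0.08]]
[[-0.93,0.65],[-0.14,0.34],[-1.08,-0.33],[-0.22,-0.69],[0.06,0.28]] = z @ [[1.15, 0.18],[0.15, -0.28],[0.13, -1.03],[0.07, 0.22],[1.83, 0.48]]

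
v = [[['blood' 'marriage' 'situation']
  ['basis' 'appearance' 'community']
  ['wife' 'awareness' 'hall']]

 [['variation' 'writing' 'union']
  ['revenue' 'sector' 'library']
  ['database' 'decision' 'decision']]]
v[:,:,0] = [['blood', 'basis', 'wife'], ['variation', 'revenue', 'database']]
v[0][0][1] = 'marriage'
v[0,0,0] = 'blood'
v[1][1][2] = 'library'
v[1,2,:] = ['database', 'decision', 'decision']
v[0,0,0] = 'blood'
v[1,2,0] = 'database'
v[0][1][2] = 'community'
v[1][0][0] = 'variation'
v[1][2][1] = 'decision'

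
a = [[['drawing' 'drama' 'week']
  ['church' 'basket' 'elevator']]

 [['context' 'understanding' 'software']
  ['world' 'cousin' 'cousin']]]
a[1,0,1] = 'understanding'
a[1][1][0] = 'world'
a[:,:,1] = [['drama', 'basket'], ['understanding', 'cousin']]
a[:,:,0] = [['drawing', 'church'], ['context', 'world']]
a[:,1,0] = ['church', 'world']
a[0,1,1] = 'basket'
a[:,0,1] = ['drama', 'understanding']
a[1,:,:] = [['context', 'understanding', 'software'], ['world', 'cousin', 'cousin']]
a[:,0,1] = ['drama', 'understanding']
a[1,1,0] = 'world'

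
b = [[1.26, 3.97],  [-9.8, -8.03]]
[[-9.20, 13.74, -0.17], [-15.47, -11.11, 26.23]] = b @ [[4.7, -2.3, -3.57],[-3.81, 4.19, 1.09]]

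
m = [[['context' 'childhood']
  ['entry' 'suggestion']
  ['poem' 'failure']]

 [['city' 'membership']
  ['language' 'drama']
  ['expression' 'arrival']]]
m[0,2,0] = 'poem'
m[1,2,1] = 'arrival'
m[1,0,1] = 'membership'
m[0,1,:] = ['entry', 'suggestion']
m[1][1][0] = 'language'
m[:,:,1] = [['childhood', 'suggestion', 'failure'], ['membership', 'drama', 'arrival']]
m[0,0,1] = 'childhood'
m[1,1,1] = 'drama'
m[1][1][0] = 'language'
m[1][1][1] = 'drama'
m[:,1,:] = [['entry', 'suggestion'], ['language', 'drama']]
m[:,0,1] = ['childhood', 'membership']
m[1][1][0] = 'language'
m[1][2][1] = 'arrival'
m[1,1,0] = 'language'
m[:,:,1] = [['childhood', 'suggestion', 'failure'], ['membership', 'drama', 'arrival']]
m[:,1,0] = ['entry', 'language']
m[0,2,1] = 'failure'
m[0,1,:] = ['entry', 'suggestion']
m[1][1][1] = 'drama'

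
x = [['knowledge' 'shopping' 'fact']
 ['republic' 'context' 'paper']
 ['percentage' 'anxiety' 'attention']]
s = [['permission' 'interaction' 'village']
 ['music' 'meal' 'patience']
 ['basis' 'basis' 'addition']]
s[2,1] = 'basis'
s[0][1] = 'interaction'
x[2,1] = 'anxiety'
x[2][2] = 'attention'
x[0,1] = 'shopping'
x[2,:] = ['percentage', 'anxiety', 'attention']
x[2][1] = 'anxiety'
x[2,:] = ['percentage', 'anxiety', 'attention']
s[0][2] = 'village'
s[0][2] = 'village'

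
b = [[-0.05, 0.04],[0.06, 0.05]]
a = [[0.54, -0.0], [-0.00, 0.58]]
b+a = [[0.49, 0.04], [0.06, 0.63]]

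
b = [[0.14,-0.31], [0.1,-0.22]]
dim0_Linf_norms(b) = [0.14, 0.31]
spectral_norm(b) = 0.42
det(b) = 0.00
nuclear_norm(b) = 0.42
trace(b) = -0.08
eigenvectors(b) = [[0.91,  0.82], [0.42,  0.57]]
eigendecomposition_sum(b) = [[-0.01,  0.01], [-0.0,  0.00]] + [[0.15, -0.32], [0.1, -0.22]]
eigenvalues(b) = [-0.0, -0.08]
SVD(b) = [[-0.82, -0.58],[-0.58, 0.82]] @ diag([0.4172526455838012, 0.00047932590030715766]) @ [[-0.41, 0.91], [0.91, 0.41]]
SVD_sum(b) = [[0.14, -0.31], [0.10, -0.22]] + [[-0.00,-0.00], [0.00,0.00]]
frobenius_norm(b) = 0.42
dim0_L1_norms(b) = [0.24, 0.53]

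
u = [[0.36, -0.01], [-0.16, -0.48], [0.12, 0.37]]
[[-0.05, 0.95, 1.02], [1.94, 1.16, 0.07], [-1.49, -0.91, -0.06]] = u @ [[-0.24, 2.56, 2.81], [-3.96, -3.28, -1.08]]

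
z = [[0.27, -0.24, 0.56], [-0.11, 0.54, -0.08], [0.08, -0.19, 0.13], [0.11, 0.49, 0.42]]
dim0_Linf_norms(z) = [0.27, 0.54, 0.56]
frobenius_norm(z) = 1.11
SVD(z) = [[-0.66, -0.52, -0.12],  [0.65, -0.25, -0.57],  [-0.3, -0.03, -0.76],  [0.23, -0.82, 0.28]] @ diag([0.8091603218537885, 0.7664572503791542, 0.0016902303687533896]) @ [[-0.31, 0.84, -0.45],[-0.27, -0.53, -0.81],[0.91, 0.13, -0.39]]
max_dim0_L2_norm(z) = 0.79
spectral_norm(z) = 0.81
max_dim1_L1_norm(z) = 1.07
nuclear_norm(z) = 1.58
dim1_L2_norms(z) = [0.67, 0.56, 0.24, 0.65]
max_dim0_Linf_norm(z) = 0.56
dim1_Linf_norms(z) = [0.56, 0.54, 0.19, 0.49]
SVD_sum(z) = [[0.16, -0.45, 0.24],[-0.16, 0.44, -0.23],[0.07, -0.2, 0.11],[-0.06, 0.16, -0.08]] + [[0.11, 0.21, 0.32], [0.05, 0.1, 0.15], [0.01, 0.01, 0.02], [0.17, 0.33, 0.51]] + [[-0.0, -0.00, 0.0], [-0.00, -0.0, 0.0], [-0.00, -0.0, 0.0], [0.0, 0.0, -0.00]]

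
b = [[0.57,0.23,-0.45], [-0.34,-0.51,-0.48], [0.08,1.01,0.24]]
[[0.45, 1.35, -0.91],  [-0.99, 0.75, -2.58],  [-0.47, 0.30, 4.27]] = b@ [[2.35, 0.01, -1.33], [-1.0, 0.9, 3.79], [1.46, -2.53, 2.28]]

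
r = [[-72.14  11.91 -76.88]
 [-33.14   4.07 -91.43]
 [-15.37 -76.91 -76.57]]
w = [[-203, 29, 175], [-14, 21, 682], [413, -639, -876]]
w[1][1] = 21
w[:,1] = [29, 21, -639]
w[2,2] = -876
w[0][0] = -203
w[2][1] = -639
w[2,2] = -876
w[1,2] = 682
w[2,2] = -876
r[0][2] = -76.88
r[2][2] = -76.57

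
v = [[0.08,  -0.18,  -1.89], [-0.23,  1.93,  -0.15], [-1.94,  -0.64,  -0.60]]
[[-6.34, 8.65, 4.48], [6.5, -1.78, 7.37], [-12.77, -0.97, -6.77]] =v@[[4.25,2.19,2.99], [4.12,-1.0,3.97], [3.14,-4.39,-2.62]]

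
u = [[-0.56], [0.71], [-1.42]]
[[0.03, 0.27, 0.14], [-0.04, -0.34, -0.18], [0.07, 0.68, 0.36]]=u @[[-0.05, -0.48, -0.25]]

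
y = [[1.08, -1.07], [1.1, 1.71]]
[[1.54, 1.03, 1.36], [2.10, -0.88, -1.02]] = y@[[1.61, 0.27, 0.41], [0.19, -0.69, -0.86]]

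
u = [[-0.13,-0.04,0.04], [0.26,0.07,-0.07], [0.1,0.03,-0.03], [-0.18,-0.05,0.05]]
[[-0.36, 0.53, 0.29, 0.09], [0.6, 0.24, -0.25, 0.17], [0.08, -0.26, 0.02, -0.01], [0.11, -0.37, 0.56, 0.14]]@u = [[0.2,0.06,-0.06], [-0.07,-0.02,0.02], [-0.07,-0.02,0.02], [-0.08,-0.02,0.02]]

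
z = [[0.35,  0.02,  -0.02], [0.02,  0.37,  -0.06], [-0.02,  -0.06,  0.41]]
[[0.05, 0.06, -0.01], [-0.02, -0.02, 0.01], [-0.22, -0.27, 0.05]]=z @ [[0.12, 0.15, -0.03], [-0.15, -0.18, 0.04], [-0.56, -0.67, 0.13]]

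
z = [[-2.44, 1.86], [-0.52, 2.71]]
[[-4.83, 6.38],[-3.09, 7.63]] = z @ [[1.30, -0.55], [-0.89, 2.71]]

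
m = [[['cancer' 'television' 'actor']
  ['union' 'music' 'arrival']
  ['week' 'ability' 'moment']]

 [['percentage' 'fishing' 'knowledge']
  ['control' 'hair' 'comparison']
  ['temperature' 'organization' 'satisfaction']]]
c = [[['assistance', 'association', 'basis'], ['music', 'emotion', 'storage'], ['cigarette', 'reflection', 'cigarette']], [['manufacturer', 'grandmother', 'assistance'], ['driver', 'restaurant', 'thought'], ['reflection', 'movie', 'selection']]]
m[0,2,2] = 'moment'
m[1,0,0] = 'percentage'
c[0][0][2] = 'basis'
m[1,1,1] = 'hair'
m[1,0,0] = 'percentage'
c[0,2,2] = 'cigarette'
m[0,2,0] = 'week'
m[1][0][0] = 'percentage'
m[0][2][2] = 'moment'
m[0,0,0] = 'cancer'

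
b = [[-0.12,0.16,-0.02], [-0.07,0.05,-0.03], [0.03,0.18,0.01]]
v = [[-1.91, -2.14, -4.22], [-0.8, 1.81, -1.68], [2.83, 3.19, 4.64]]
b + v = [[-2.03, -1.98, -4.24], [-0.87, 1.86, -1.71], [2.86, 3.37, 4.65]]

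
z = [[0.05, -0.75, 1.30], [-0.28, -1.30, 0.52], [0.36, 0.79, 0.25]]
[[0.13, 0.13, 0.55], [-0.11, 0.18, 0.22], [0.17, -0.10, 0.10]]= z@[[-0.03,-0.04,-0.16], [0.17,-0.12,0.05], [0.20,0.03,0.46]]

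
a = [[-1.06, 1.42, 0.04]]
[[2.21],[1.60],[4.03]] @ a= [[-2.34, 3.14, 0.09], [-1.70, 2.27, 0.06], [-4.27, 5.72, 0.16]]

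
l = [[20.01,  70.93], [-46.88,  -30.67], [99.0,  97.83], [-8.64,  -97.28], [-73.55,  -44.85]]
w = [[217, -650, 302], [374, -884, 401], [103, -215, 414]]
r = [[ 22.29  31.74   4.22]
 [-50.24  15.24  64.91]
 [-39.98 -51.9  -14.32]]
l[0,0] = 20.01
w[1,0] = 374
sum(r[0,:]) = 58.25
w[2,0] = 103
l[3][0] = -8.64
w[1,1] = -884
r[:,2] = [4.22, 64.91, -14.32]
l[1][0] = -46.88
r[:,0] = [22.29, -50.24, -39.98]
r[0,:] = [22.29, 31.74, 4.22]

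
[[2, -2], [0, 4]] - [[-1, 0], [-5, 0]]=[[3, -2], [5, 4]]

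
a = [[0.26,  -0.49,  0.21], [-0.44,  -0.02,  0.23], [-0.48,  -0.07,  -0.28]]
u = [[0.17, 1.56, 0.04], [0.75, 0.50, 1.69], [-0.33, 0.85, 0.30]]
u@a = [[-0.66, -0.12, 0.38], [-0.84, -0.5, -0.2], [-0.60, 0.12, 0.04]]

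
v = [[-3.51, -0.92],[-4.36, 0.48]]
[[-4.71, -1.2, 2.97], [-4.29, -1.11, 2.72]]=v@[[1.09, 0.28, -0.69], [0.96, 0.24, -0.6]]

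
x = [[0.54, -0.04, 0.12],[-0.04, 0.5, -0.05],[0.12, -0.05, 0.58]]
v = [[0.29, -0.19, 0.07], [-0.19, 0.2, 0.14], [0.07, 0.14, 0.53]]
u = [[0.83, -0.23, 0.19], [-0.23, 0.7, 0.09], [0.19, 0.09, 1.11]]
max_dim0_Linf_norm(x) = 0.58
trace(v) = 1.02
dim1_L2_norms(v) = [0.35, 0.31, 0.55]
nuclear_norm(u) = 2.64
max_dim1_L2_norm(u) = 1.13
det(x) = 0.15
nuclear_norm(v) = 1.02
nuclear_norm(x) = 1.62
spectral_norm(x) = 0.70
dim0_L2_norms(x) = [0.55, 0.5, 0.59]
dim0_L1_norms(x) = [0.7, 0.59, 0.75]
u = x + v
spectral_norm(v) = 0.58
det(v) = 0.00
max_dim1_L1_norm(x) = 0.75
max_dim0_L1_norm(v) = 0.74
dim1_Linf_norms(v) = [0.29, 0.2, 0.53]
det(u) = 0.55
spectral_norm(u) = 1.21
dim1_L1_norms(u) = [1.25, 1.02, 1.39]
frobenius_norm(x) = 0.96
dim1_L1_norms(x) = [0.7, 0.59, 0.75]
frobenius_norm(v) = 0.73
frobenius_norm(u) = 1.61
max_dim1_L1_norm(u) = 1.39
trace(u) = 2.64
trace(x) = 1.62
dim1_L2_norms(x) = [0.55, 0.5, 0.59]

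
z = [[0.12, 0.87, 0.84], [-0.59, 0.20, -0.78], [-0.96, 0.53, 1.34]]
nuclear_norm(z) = 3.67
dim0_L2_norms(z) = [1.13, 1.04, 1.76]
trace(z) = 1.66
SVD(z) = [[0.52, 0.34, 0.78], [-0.20, -0.84, 0.5], [0.83, -0.42, -0.37]] @ diag([2.0040607445948995, 1.0184142292285494, 0.646585639864168]) @ [[-0.31,  0.43,  0.85], [0.92,  -0.09,  0.38], [0.24,  0.9,  -0.37]]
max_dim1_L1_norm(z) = 2.83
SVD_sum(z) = [[-0.32, 0.45, 0.89],[0.12, -0.17, -0.34],[-0.51, 0.71, 1.41]] + [[0.32, -0.03, 0.13], [-0.79, 0.08, -0.32], [-0.39, 0.04, -0.16]] + [[0.12,  0.45,  -0.18],[0.08,  0.29,  -0.12],[-0.06,  -0.22,  0.09]]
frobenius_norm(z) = 2.34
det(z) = 1.32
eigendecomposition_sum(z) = [[0.03+0.59j, (0.42-0.16j), (0.45-0.11j)], [-0.58-0.22j, (-0.03+0.47j), (-0.09+0.47j)], [-0.21+0.46j, (0.38+0.05j), 0.38+0.10j]] + [[(0.03-0.59j), (0.42+0.16j), (0.45+0.11j)], [-0.58+0.22j, -0.03-0.47j, -0.09-0.47j], [-0.21-0.46j, 0.38-0.05j, 0.38-0.10j]] + [[(0.06-0j),0.02-0.00j,(-0.06-0j)],[0.57-0.00j,0.25-0.00j,(-0.6-0j)],[(-0.54+0j),(-0.24+0j),0.57+0.00j]]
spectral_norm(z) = 2.00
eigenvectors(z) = [[(-0.24-0.54j), -0.24+0.54j, -0.07+0.00j], [0.62+0.00j, (0.62-0j), -0.72+0.00j], [0.03-0.51j, (0.03+0.51j), (0.69+0j)]]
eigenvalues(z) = [(0.39+1.16j), (0.39-1.16j), (0.88+0j)]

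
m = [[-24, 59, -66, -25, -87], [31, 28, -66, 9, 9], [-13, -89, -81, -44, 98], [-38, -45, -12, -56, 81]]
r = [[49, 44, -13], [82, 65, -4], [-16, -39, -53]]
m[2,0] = -13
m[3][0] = -38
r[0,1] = 44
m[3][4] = 81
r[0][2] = -13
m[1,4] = 9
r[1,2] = -4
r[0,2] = -13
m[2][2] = -81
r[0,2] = -13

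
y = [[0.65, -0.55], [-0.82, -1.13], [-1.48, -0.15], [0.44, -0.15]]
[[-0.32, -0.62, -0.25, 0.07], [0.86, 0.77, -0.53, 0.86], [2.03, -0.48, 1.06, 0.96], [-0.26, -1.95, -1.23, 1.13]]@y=[[0.7,0.90],[1.09,-1.39],[0.57,-0.88],[3.75,2.36]]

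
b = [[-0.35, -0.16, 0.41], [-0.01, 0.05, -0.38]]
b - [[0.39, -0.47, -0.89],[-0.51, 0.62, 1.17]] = [[-0.74, 0.31, 1.3],[0.50, -0.57, -1.55]]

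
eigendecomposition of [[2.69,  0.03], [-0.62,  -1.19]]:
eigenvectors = [[0.99, -0.01],[-0.16, 1.00]]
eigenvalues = [2.69, -1.19]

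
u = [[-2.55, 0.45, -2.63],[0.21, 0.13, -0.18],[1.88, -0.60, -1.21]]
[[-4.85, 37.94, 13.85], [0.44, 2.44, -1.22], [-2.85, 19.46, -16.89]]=u @ [[0.92,  0.12,  -6.62], [4.25,  -2.03,  3.78], [1.68,  -14.89,  1.8]]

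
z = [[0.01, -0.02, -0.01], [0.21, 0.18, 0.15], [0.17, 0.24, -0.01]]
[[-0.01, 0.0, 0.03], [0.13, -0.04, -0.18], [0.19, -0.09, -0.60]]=z@[[0.10,-0.02,-0.0], [0.70,-0.36,-2.43], [-0.14,0.2,1.72]]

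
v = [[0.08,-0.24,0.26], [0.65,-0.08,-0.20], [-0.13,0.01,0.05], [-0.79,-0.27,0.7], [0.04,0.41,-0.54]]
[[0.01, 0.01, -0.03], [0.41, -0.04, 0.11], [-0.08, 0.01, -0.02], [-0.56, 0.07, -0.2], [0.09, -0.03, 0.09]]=v@[[0.54, -0.04, 0.09], [-0.14, -0.01, -0.09], [-0.24, 0.05, -0.22]]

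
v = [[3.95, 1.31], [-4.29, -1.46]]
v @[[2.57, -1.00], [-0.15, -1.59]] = [[9.96, -6.03], [-10.81, 6.61]]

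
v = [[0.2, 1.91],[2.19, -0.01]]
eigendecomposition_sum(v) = [[1.13, 1.0], [1.15, 1.02]] + [[-0.93, 0.91], [1.04, -1.03]]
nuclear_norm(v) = 4.11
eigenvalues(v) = [2.14, -1.95]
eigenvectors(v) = [[0.70,-0.66],[0.71,0.75]]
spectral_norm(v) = 2.22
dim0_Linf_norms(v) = [2.19, 1.91]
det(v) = -4.18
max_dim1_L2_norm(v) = 2.19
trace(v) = 0.19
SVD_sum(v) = [[0.68,  0.19],  [2.03,  0.57]] + [[-0.48, 1.72], [0.16, -0.58]]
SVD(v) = [[-0.32, -0.95],[-0.95, 0.32]] @ diag([2.2218765062342403, 1.883498019920468]) @ [[-0.96, -0.27], [0.27, -0.96]]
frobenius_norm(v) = 2.91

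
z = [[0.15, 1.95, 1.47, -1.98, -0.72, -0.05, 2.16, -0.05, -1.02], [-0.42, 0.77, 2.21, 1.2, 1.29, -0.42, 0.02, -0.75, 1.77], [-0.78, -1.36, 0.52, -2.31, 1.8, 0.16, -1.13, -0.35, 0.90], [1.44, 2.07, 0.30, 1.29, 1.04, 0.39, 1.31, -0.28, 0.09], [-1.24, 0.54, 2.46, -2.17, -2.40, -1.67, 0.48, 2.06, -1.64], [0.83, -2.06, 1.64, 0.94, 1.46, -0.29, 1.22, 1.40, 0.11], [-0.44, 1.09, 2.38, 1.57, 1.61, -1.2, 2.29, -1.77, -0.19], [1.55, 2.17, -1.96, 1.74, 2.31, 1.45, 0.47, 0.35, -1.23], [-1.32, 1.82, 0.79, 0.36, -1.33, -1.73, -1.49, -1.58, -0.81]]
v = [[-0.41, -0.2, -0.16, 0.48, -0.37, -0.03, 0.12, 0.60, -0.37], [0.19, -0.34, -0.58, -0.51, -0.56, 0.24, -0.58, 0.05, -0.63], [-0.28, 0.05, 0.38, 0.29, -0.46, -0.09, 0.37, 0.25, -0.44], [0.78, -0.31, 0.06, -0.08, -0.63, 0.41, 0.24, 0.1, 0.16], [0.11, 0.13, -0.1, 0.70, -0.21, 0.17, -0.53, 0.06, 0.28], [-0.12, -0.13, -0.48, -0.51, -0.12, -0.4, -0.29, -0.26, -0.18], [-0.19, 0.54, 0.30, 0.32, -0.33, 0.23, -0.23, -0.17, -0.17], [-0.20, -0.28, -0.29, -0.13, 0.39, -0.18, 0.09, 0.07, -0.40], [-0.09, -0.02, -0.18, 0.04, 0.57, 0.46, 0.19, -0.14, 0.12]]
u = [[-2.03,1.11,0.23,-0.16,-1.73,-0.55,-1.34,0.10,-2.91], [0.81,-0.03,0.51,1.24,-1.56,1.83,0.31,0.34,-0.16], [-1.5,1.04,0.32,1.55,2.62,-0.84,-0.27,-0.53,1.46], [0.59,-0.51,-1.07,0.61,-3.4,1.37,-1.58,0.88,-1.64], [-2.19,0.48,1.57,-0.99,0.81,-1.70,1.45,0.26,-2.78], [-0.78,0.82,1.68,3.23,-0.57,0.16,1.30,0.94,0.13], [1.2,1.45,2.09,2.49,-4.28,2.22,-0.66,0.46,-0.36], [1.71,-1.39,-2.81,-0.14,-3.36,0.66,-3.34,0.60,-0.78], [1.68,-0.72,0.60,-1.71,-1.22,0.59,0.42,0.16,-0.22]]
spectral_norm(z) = 7.13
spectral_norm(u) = 9.47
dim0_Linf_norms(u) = [2.19, 1.45, 2.81, 3.23, 4.28, 2.22, 3.34, 0.94, 2.91]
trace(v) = -1.10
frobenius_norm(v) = 3.02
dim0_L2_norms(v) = [1.0, 0.81, 0.98, 1.2, 1.31, 0.85, 1.0, 0.75, 1.03]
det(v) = -0.01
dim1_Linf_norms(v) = [0.6, 0.63, 0.46, 0.78, 0.7, 0.51, 0.54, 0.4, 0.57]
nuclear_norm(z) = 31.28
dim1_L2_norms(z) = [4.02, 3.55, 3.68, 3.34, 5.32, 3.77, 4.69, 4.82, 3.99]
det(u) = -11.94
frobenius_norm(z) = 12.53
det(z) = 2034.92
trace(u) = -0.44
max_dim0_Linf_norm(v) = 0.78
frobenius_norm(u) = 13.70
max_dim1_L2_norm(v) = 1.36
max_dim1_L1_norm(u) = 15.21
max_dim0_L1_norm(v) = 3.64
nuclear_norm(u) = 29.60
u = z @ v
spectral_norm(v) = 1.62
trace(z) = 1.87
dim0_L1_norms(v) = [2.37, 2.0, 2.53, 3.06, 3.64, 2.21, 2.64, 1.7, 2.75]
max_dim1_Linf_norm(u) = 4.28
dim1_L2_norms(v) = [1.06, 1.36, 0.96, 1.17, 0.98, 0.94, 0.89, 0.76, 0.81]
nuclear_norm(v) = 7.61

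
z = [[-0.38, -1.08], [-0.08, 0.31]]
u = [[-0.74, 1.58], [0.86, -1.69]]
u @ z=[[0.15, 1.29], [-0.19, -1.45]]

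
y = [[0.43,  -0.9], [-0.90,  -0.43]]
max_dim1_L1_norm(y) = 1.33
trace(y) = 0.00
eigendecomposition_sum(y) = [[0.71, -0.45], [-0.45, 0.28]] + [[-0.28,-0.45], [-0.45,-0.71]]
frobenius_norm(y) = 1.41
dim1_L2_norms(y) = [1.0, 1.0]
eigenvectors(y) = [[0.85, 0.53], [-0.53, 0.85]]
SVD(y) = [[-0.43, 0.9], [0.90, 0.43]] @ diag([0.9974467404327912, 0.9974467404327912]) @ [[-1.0, -0.00], [-0.00, -1.00]]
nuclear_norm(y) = 1.99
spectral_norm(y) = 1.00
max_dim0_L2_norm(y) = 1.0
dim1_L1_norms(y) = [1.33, 1.33]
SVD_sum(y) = [[0.43, 0.0],[-0.90, 0.0]] + [[0.00,-0.9], [0.00,-0.43]]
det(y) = -0.99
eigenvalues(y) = [1.0, -1.0]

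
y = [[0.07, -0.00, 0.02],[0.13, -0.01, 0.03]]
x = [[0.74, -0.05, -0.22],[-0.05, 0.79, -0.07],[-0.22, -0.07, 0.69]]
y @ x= [[0.05, -0.0, -0.0], [0.09, -0.02, -0.01]]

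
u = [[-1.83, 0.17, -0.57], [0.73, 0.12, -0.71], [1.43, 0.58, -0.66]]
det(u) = -0.84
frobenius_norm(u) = 2.75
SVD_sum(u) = [[-1.71, -0.20, 0.17], [0.80, 0.09, -0.08], [1.53, 0.18, -0.16]] + [[-0.12, 0.34, -0.76],[-0.08, 0.24, -0.53],[-0.09, 0.25, -0.57]] + [[-0.0, 0.04, 0.02], [0.01, -0.21, -0.09], [-0.01, 0.15, 0.07]]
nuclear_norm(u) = 3.95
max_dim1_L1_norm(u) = 2.67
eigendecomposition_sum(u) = [[(-1.8+0j), 0.57-0.00j, (-0.92+0j)], [1.95-0.00j, (-0.62+0j), (0.99-0j)], [(2.14-0j), (-0.68+0j), 1.09-0.00j]] + [[(-0.01-0.19j), -0.20+0.05j, (0.17-0.21j)], [-0.61+0.24j, (0.37+0.6j), -0.85-0.34j], [-0.36+0.53j, 0.63+0.27j, (-0.87+0.2j)]] + [[(-0.01+0.19j), -0.20-0.05j, (0.17+0.21j)],[-0.61-0.24j, 0.37-0.60j, -0.85+0.34j],[(-0.36-0.53j), 0.63-0.27j, -0.87-0.20j]]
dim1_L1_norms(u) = [2.57, 1.56, 2.67]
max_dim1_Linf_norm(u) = 1.83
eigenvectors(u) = [[-0.53+0.00j, 0.06-0.20j, 0.06+0.20j], [(0.57+0j), -0.70+0.00j, -0.70-0.00j], [0.63+0.00j, -0.56+0.39j, -0.56-0.39j]]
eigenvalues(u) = [(-1.34+0j), (-0.52+0.6j), (-0.52-0.6j)]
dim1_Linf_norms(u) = [1.83, 0.73, 1.43]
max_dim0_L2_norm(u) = 2.43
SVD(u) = [[-0.70,-0.70,0.14],[0.33,-0.49,-0.81],[0.63,-0.52,0.57]] @ diag([2.4576954905207367, 1.2039909498152155, 0.2848485012021216]) @ [[0.99,0.12,-0.1], [0.14,-0.4,0.91], [-0.06,0.91,0.41]]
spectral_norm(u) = 2.46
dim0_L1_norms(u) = [3.99, 0.87, 1.94]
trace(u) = -2.37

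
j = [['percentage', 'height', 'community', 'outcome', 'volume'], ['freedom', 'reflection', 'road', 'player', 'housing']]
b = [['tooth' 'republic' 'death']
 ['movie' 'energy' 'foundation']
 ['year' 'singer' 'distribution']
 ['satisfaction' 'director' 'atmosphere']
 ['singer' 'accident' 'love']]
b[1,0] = 'movie'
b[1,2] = 'foundation'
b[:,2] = ['death', 'foundation', 'distribution', 'atmosphere', 'love']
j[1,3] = 'player'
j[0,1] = 'height'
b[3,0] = 'satisfaction'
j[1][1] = 'reflection'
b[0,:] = ['tooth', 'republic', 'death']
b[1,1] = 'energy'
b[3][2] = 'atmosphere'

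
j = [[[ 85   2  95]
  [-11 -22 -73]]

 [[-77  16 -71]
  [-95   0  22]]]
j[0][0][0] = 85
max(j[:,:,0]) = 85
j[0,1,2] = -73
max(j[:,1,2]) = 22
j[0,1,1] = -22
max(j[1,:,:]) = 22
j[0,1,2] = -73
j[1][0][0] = -77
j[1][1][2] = 22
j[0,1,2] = -73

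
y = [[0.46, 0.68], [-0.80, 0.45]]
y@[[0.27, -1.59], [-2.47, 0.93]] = [[-1.56, -0.10], [-1.33, 1.69]]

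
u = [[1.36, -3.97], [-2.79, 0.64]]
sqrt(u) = [[(1.15+0.68j), -1.24+0.91j],[-0.87+0.64j, (0.93+0.85j)]]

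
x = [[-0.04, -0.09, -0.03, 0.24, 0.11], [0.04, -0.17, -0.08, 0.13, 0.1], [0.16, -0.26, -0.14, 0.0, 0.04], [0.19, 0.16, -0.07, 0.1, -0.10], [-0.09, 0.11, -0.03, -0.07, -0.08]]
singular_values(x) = [0.46, 0.29, 0.26, 0.1, 0.01]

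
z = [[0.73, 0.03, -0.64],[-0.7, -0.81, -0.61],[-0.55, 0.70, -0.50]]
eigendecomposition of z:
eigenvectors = [[0.89+0.00j, (-0.06+0.23j), -0.06-0.23j], [-0.20+0.00j, (-0.74+0j), -0.74-0.00j], [-0.41+0.00j, 0.08+0.62j, (0.08-0.62j)]]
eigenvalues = [(1.02+0j), (-0.8+0.73j), (-0.8-0.73j)]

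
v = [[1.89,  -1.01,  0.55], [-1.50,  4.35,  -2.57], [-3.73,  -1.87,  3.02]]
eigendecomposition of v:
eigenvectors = [[0.17, 0.36, 0.29], [0.61, -0.72, -0.92], [0.77, -0.59, 0.25]]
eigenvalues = [0.72, 3.02, 5.53]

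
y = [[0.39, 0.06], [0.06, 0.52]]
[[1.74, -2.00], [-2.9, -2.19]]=y@[[5.42, -4.55], [-6.2, -3.69]]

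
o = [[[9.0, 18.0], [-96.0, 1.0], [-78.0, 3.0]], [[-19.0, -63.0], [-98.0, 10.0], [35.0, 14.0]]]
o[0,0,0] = 9.0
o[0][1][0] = -96.0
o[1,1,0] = -98.0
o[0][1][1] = 1.0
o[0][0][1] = 18.0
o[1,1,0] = -98.0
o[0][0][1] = 18.0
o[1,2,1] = 14.0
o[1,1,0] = -98.0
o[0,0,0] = 9.0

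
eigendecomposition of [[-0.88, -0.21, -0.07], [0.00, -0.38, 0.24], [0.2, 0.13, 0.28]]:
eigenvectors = [[0.11, -0.98, 0.39], [-0.33, -0.08, -0.92], [-0.94, 0.18, 0.06]]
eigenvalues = [0.3, -0.89, -0.4]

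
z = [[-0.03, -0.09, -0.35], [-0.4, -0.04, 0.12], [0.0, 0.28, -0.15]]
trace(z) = -0.22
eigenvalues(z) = [(0.34+0j), (-0.28+0.23j), (-0.28-0.23j)]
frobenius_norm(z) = 0.64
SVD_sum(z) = [[0.14,0.04,-0.14], [-0.26,-0.08,0.25], [0.11,0.03,-0.11]] + [[-0.19, -0.01, -0.2], [-0.13, -0.01, -0.14], [-0.06, -0.0, -0.07]] + [[0.02, -0.12, -0.01], [-0.01, 0.05, 0.0], [-0.05, 0.25, 0.03]]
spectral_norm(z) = 0.45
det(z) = 0.05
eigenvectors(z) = [[-0.56+0.00j, (0.31+0.46j), (0.31-0.46j)],[0.72+0.00j, -0.28+0.50j, (-0.28-0.5j)],[(0.41+0j), 0.60+0.00j, (0.6-0j)]]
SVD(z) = [[0.44, 0.80, -0.41], [-0.82, 0.54, 0.16], [0.35, 0.27, 0.90]] @ diag([0.45023630767954526, 0.3503611756125492, 0.287983183311947]) @ [[0.7,0.21,-0.68], [-0.69,-0.05,-0.72], [-0.18,0.98,0.11]]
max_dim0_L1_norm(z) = 0.62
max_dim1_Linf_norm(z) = 0.4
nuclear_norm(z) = 1.09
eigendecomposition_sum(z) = [[(0.12+0j),(-0.11-0j),(-0.11+0j)], [(-0.15+0j),0.14+0.00j,0.14+0.00j], [-0.09+0.00j,(0.08+0j),0.08+0.00j]] + [[-0.07+0.10j, (0.01+0.1j), -0.12-0.05j], [-0.12-0.02j, (-0.09+0.06j), -0.01-0.13j], [(0.04+0.12j), (0.1+0.05j), -0.12+0.08j]] + [[(-0.07-0.1j), (0.01-0.1j), -0.12+0.05j], [(-0.12+0.02j), (-0.09-0.06j), (-0.01+0.13j)], [0.04-0.12j, (0.1-0.05j), -0.12-0.08j]]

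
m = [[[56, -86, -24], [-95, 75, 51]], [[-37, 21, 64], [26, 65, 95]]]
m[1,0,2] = 64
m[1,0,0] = -37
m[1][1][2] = 95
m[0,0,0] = 56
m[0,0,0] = 56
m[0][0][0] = 56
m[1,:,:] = [[-37, 21, 64], [26, 65, 95]]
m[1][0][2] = 64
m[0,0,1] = -86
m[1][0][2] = 64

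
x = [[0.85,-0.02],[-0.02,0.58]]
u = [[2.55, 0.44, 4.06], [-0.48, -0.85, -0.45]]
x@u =[[2.18, 0.39, 3.46], [-0.33, -0.5, -0.34]]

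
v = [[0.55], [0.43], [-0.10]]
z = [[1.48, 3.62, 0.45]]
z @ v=[[2.33]]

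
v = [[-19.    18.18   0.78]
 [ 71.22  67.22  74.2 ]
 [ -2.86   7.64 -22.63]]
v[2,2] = -22.63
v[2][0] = -2.86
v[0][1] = 18.18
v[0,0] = -19.0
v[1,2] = 74.2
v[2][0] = -2.86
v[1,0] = 71.22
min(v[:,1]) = 7.64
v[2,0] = -2.86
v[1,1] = 67.22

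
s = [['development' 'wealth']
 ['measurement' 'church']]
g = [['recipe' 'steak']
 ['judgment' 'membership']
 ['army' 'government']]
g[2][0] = 'army'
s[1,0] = 'measurement'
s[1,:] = ['measurement', 'church']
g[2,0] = 'army'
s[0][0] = 'development'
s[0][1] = 'wealth'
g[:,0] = ['recipe', 'judgment', 'army']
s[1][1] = 'church'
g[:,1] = ['steak', 'membership', 'government']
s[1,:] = ['measurement', 'church']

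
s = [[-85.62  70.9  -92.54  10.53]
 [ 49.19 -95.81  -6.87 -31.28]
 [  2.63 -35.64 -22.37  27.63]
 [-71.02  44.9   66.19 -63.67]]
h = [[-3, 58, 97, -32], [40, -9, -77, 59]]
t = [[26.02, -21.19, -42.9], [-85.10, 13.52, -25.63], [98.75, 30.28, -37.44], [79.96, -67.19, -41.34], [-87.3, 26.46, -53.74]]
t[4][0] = -87.3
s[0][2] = -92.54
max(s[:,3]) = 27.63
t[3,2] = -41.34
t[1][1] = 13.52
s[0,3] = 10.53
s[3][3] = -63.67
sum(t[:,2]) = -201.05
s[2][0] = 2.63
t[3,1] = -67.19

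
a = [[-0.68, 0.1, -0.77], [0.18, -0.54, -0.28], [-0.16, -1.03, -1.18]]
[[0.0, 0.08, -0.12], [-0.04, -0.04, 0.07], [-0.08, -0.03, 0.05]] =a@ [[-0.02,-0.06,0.04], [0.06,0.08,-0.17], [0.02,-0.04,0.1]]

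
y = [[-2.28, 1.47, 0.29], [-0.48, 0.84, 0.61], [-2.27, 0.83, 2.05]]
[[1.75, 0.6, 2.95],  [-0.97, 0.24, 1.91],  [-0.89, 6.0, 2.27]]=y @ [[-1.45,-1.36,0.08],[-0.71,-2.15,2.06],[-1.75,2.29,0.36]]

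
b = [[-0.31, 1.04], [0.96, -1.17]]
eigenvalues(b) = [0.35, -1.83]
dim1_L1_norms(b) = [1.35, 2.13]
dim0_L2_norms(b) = [1.01, 1.57]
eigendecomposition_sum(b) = [[0.24, 0.17], [0.15, 0.11]] + [[-0.55,  0.87], [0.81,  -1.28]]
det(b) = -0.64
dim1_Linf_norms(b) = [1.04, 1.17]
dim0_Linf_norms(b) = [0.96, 1.17]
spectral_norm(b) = 1.83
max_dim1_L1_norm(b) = 2.13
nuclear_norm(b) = 2.18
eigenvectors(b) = [[0.85, -0.57],[0.53, 0.82]]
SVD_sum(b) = [[-0.55, 0.89], [0.79, -1.27]] + [[0.24,0.15], [0.17,0.10]]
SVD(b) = [[-0.57,0.82], [0.82,0.57]] @ diag([1.8296114129095404, 0.34745082781762787]) @ [[0.53, -0.85],[0.85, 0.53]]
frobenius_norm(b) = 1.86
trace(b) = -1.48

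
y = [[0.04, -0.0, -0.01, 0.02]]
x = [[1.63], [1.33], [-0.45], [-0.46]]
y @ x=[[0.06]]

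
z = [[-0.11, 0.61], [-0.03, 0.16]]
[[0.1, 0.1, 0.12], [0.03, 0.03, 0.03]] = z @[[-0.33, -0.06, 0.05], [0.10, 0.16, 0.21]]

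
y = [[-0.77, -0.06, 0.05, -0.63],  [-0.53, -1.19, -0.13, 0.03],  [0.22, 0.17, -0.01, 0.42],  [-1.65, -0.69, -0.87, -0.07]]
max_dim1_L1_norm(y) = 3.28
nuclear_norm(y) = 4.15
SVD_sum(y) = [[-0.56,-0.35,-0.23,-0.09],[-0.83,-0.51,-0.34,-0.13],[0.25,0.15,0.1,0.04],[-1.56,-0.95,-0.64,-0.24]] + [[-0.22, 0.44, -0.0, -0.3],[0.28, -0.55, 0.0, 0.37],[0.07, -0.13, 0.0, 0.09],[-0.06, 0.11, -0.0, -0.08]] + [[0.05, -0.16, 0.24, -0.28], [0.04, -0.13, 0.19, -0.22], [-0.04, 0.14, -0.2, 0.23], [-0.04, 0.15, -0.22, 0.26]] + [[-0.03, 0.01, 0.05, 0.03], [-0.01, 0.0, 0.02, 0.01], [-0.05, 0.01, 0.09, 0.06], [0.01, -0.0, -0.01, -0.01]]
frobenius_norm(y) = 2.63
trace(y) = -2.04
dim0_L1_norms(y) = [3.17, 2.11, 1.06, 1.15]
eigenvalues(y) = [(0.24+0.31j), (0.24-0.31j), (-1.61+0j), (-0.91+0j)]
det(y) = 0.22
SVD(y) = [[-0.30, 0.61, 0.56, -0.48], [-0.45, -0.76, 0.45, -0.16], [0.13, -0.18, -0.47, -0.85], [-0.83, 0.16, -0.52, 0.12]] @ diag([2.3416181874731636, 0.9500264956164027, 0.7210125882503886, 0.13897758562511353]) @ [[0.8, 0.49, 0.33, 0.12], [-0.38, 0.76, -0.01, -0.52], [0.11, -0.41, 0.59, -0.69], [0.45, -0.11, -0.74, -0.49]]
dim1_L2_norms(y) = [1.0, 1.31, 0.5, 1.99]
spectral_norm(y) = 2.34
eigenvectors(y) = [[(0.39-0.1j), 0.39+0.10j, (-0.52+0j), 0.47+0.00j], [(-0.12+0.02j), -0.12-0.02j, -0.51+0.00j, -0.86+0.00j], [(-0.4+0.41j), -0.40-0.41j, 0.29+0.00j, -0.04+0.00j], [-0.70+0.00j, -0.70-0.00j, -0.62+0.00j, 0.18+0.00j]]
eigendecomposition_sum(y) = [[0.15-0.06j, (0.05-0.03j), 0.15-0.16j, -0.10-0.00j],[-0.05+0.02j, (-0.02+0.01j), -0.05+0.05j, (0.03+0j)],[(-0.13+0.18j), -0.05+0.07j, -0.06+0.31j, (0.12-0.07j)],[(-0.27+0.04j), -0.10+0.02j, (-0.32+0.21j), (0.17+0.05j)]] + [[(0.15+0.06j), 0.05+0.03j, (0.15+0.16j), -0.10+0.00j], [-0.05-0.02j, -0.02-0.01j, -0.05-0.05j, 0.03-0.00j], [-0.13-0.18j, -0.05-0.07j, -0.06-0.31j, 0.12+0.07j], [-0.27-0.04j, (-0.1-0.02j), -0.32-0.21j, 0.17-0.05j]] + [[-0.85+0.00j,(-0.52+0j),(-0.17+0j),(-0.29-0j)],[-0.84+0.00j,-0.52+0.00j,-0.17+0.00j,-0.29-0.00j],[0.47-0.00j,(0.29-0j),0.10-0.00j,0.16+0.00j],[(-1.01+0j),-0.62+0.00j,-0.21+0.00j,-0.35-0.00j]] + [[-0.22+0.00j, 0.35+0.00j, (-0.07+0j), (-0.14-0j)], [(0.4-0j), -0.64-0.00j, 0.13-0.00j, (0.26+0j)], [(0.02-0j), -0.03-0.00j, 0.01-0.00j, (0.01+0j)], [-0.09+0.00j, (0.14+0j), (-0.03+0j), (-0.06-0j)]]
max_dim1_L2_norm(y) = 1.99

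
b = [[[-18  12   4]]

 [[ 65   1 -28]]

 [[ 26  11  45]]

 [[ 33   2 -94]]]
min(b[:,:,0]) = -18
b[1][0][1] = 1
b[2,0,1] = 11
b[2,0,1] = 11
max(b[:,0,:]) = 65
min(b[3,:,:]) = -94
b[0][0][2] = 4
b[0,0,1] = 12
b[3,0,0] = 33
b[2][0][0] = 26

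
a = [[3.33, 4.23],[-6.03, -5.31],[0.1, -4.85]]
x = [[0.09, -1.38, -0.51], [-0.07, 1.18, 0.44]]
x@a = [[8.57, 10.18],[-7.30, -8.70]]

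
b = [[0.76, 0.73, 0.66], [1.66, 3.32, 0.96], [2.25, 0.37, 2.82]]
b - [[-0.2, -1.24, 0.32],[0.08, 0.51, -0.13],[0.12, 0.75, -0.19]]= [[0.96, 1.97, 0.34], [1.58, 2.81, 1.09], [2.13, -0.38, 3.01]]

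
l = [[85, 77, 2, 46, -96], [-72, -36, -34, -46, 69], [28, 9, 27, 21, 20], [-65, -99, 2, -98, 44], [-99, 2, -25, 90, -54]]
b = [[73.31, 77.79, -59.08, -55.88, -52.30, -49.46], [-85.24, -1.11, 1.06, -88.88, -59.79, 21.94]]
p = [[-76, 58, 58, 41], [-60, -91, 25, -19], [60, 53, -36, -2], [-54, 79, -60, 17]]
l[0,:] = [85, 77, 2, 46, -96]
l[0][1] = 77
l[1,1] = -36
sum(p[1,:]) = -145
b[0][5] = -49.46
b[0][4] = -52.3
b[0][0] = 73.31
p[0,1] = 58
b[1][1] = -1.11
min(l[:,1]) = -99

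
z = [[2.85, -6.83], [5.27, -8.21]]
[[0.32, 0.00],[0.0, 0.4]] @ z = [[0.91, -2.19],[2.11, -3.28]]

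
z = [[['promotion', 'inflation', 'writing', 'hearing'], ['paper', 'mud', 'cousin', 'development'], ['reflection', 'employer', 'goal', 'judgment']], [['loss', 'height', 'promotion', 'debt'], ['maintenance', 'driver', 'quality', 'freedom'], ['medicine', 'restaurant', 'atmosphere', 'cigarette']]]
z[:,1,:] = [['paper', 'mud', 'cousin', 'development'], ['maintenance', 'driver', 'quality', 'freedom']]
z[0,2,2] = 'goal'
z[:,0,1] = ['inflation', 'height']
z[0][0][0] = 'promotion'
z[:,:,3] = [['hearing', 'development', 'judgment'], ['debt', 'freedom', 'cigarette']]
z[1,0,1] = 'height'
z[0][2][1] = 'employer'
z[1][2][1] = 'restaurant'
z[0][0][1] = 'inflation'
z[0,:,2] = ['writing', 'cousin', 'goal']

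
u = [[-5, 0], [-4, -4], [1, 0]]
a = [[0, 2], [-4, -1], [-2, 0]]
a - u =[[5, 2], [0, 3], [-3, 0]]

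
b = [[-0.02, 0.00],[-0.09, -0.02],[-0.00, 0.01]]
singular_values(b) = [0.09, 0.01]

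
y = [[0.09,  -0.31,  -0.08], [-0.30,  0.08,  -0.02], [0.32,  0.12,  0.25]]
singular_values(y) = [0.49, 0.38, 0.08]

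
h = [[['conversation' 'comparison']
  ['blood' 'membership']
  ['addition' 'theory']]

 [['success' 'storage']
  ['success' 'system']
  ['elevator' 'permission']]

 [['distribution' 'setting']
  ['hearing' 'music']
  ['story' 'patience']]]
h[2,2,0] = 'story'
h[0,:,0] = ['conversation', 'blood', 'addition']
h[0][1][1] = 'membership'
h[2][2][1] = 'patience'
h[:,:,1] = [['comparison', 'membership', 'theory'], ['storage', 'system', 'permission'], ['setting', 'music', 'patience']]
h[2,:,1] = ['setting', 'music', 'patience']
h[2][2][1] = 'patience'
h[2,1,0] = 'hearing'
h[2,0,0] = 'distribution'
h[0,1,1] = 'membership'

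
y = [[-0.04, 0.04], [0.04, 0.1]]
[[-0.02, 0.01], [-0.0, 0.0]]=y@[[0.25, -0.13], [-0.13, 0.07]]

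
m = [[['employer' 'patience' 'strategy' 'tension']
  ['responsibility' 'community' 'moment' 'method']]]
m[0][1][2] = 'moment'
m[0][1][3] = 'method'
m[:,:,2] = [['strategy', 'moment']]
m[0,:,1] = ['patience', 'community']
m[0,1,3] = 'method'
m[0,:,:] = [['employer', 'patience', 'strategy', 'tension'], ['responsibility', 'community', 'moment', 'method']]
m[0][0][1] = 'patience'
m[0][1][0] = 'responsibility'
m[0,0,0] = 'employer'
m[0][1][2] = 'moment'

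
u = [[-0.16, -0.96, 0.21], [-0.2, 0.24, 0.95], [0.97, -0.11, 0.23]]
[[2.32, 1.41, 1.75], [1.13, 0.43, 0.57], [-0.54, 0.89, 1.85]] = u @[[-1.12, 0.55, 1.39], [-1.92, -1.36, -1.76], [1.44, 0.91, 1.34]]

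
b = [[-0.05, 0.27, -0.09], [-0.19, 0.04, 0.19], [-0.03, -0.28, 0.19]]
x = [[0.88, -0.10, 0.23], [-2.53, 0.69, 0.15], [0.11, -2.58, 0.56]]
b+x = [[0.83, 0.17, 0.14], [-2.72, 0.73, 0.34], [0.08, -2.86, 0.75]]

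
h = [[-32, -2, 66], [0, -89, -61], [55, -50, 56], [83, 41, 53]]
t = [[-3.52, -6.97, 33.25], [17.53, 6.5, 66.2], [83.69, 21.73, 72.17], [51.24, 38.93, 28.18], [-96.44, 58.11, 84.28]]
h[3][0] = 83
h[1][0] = 0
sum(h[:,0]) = 106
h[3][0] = 83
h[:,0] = [-32, 0, 55, 83]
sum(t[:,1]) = 118.3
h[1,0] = 0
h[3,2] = 53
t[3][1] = 38.93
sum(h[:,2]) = 114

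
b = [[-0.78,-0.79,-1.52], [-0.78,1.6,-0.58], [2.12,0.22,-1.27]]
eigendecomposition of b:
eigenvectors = [[(0.04+0.63j), 0.04-0.63j, (-0.24+0j)], [(0.03+0.2j), 0.03-0.20j, 0.97+0.00j], [(0.75+0j), (0.75-0j), (-0.09+0j)]]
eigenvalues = [(-1.15+1.84j), (-1.15-1.84j), (1.85+0j)]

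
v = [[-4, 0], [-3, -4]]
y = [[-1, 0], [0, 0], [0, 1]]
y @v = [[4, 0], [0, 0], [-3, -4]]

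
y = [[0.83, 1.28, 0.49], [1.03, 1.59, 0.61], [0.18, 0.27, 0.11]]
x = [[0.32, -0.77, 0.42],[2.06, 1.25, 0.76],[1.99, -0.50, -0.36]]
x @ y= [[-0.45, -0.70, -0.27], [3.13, 4.83, 1.86], [1.07, 1.66, 0.63]]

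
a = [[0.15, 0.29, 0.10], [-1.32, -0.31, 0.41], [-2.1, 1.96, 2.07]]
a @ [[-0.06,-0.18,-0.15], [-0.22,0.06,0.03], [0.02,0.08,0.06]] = [[-0.07, -0.0, -0.01],[0.16, 0.25, 0.21],[-0.26, 0.66, 0.5]]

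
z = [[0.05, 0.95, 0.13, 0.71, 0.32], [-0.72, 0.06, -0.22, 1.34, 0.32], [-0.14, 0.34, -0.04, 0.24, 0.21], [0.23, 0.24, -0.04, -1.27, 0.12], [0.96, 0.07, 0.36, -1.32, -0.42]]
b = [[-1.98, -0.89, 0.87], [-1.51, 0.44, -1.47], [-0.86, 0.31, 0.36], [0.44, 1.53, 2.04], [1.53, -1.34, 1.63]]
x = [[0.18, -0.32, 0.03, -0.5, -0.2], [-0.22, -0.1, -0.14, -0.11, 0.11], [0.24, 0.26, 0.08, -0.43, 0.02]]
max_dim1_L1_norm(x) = 1.23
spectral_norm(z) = 2.69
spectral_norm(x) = 0.74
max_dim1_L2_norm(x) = 0.65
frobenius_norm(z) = 2.99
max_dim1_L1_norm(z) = 3.13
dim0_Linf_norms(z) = [0.96, 0.95, 0.36, 1.34, 0.42]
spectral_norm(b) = 3.65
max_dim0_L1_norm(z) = 4.88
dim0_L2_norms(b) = [3.08, 2.28, 3.14]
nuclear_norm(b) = 8.39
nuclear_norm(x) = 1.49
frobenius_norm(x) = 0.92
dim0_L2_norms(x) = [0.37, 0.42, 0.16, 0.67, 0.23]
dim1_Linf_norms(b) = [1.98, 1.51, 0.86, 2.04, 1.63]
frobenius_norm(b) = 4.96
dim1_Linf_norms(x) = [0.5, 0.22, 0.43]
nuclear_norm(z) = 4.48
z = b @ x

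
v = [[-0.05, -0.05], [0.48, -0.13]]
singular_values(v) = [0.5, 0.06]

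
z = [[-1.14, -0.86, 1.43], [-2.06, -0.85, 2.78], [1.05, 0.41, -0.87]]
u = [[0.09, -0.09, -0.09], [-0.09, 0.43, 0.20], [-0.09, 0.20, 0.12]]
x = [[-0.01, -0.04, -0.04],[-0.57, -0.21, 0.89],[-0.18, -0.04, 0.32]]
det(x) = 0.00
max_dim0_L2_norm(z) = 3.25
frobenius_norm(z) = 4.34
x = u @ z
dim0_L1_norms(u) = [0.27, 0.72, 0.41]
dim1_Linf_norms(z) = [1.43, 2.78, 1.05]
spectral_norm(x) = 1.14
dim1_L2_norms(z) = [2.02, 3.56, 1.42]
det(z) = -0.44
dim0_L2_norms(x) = [0.6, 0.22, 0.95]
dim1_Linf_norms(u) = [0.09, 0.43, 0.2]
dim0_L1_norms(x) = [0.76, 0.29, 1.25]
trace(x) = 0.10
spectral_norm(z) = 4.31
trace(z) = -2.86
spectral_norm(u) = 0.56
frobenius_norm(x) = 1.14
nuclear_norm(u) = 0.65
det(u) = -0.00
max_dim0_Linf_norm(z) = 2.78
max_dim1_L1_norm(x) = 1.67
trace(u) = 0.64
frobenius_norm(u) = 0.57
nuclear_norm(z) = 4.96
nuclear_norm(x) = 1.20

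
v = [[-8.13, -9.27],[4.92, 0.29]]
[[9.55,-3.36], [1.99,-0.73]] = v@[[0.49, -0.18],[-1.46, 0.52]]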